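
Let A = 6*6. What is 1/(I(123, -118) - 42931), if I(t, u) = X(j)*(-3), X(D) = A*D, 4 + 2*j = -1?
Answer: -1/42661 ≈ -2.3441e-5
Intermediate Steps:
j = -5/2 (j = -2 + (½)*(-1) = -2 - ½ = -5/2 ≈ -2.5000)
A = 36
X(D) = 36*D
I(t, u) = 270 (I(t, u) = (36*(-5/2))*(-3) = -90*(-3) = 270)
1/(I(123, -118) - 42931) = 1/(270 - 42931) = 1/(-42661) = -1/42661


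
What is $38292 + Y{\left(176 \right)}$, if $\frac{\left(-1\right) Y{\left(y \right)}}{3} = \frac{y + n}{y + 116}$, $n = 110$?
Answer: $\frac{5590203}{146} \approx 38289.0$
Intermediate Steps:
$Y{\left(y \right)} = - \frac{3 \left(110 + y\right)}{116 + y}$ ($Y{\left(y \right)} = - 3 \frac{y + 110}{y + 116} = - 3 \frac{110 + y}{116 + y} = - \frac{3 \left(110 + y\right)}{116 + y}$)
$38292 + Y{\left(176 \right)} = 38292 + \frac{3 \left(-110 - 176\right)}{116 + 176} = 38292 + \frac{3 \left(-110 - 176\right)}{292} = 38292 + 3 \cdot \frac{1}{292} \left(-286\right) = 38292 - \frac{429}{146} = \frac{5590203}{146}$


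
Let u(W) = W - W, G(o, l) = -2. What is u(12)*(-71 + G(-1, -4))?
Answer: 0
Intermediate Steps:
u(W) = 0
u(12)*(-71 + G(-1, -4)) = 0*(-71 - 2) = 0*(-73) = 0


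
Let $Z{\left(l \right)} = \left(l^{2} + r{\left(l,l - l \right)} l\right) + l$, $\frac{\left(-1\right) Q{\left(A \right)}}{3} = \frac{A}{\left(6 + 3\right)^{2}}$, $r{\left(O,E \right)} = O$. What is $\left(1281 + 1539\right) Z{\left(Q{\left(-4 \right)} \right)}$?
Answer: $\frac{131600}{243} \approx 541.56$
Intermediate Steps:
$Q{\left(A \right)} = - \frac{A}{27}$ ($Q{\left(A \right)} = - 3 \frac{A}{\left(6 + 3\right)^{2}} = - 3 \frac{A}{9^{2}} = - 3 \frac{A}{81} = - \frac{A}{27}$)
$Z{\left(l \right)} = l + 2 l^{2}$ ($Z{\left(l \right)} = \left(l^{2} + l l\right) + l = \left(l^{2} + l^{2}\right) + l = 2 l^{2} + l = l + 2 l^{2}$)
$\left(1281 + 1539\right) Z{\left(Q{\left(-4 \right)} \right)} = \left(1281 + 1539\right) \left(- \frac{1}{27}\right) \left(-4\right) \left(1 + 2 \left(\left(- \frac{1}{27}\right) \left(-4\right)\right)\right) = 2820 \frac{4 \left(1 + 2 \cdot \frac{4}{27}\right)}{27} = 2820 \frac{4 \left(1 + \frac{8}{27}\right)}{27} = 2820 \cdot \frac{4}{27} \cdot \frac{35}{27} = 2820 \cdot \frac{140}{729} = \frac{131600}{243}$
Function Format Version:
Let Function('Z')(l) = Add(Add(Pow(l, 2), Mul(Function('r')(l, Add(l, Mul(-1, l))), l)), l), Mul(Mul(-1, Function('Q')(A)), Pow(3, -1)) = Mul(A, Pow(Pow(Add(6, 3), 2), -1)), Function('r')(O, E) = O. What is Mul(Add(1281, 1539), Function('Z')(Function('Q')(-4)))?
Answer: Rational(131600, 243) ≈ 541.56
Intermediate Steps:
Function('Q')(A) = Mul(Rational(-1, 27), A) (Function('Q')(A) = Mul(-3, Mul(A, Pow(Pow(Add(6, 3), 2), -1))) = Mul(-3, Mul(A, Pow(Pow(9, 2), -1))) = Mul(-3, Mul(A, Pow(81, -1))) = Mul(-3, Mul(A, Rational(1, 81))) = Mul(-3, Mul(Rational(1, 81), A)) = Mul(Rational(-1, 27), A))
Function('Z')(l) = Add(l, Mul(2, Pow(l, 2))) (Function('Z')(l) = Add(Add(Pow(l, 2), Mul(l, l)), l) = Add(Add(Pow(l, 2), Pow(l, 2)), l) = Add(Mul(2, Pow(l, 2)), l) = Add(l, Mul(2, Pow(l, 2))))
Mul(Add(1281, 1539), Function('Z')(Function('Q')(-4))) = Mul(Add(1281, 1539), Mul(Mul(Rational(-1, 27), -4), Add(1, Mul(2, Mul(Rational(-1, 27), -4))))) = Mul(2820, Mul(Rational(4, 27), Add(1, Mul(2, Rational(4, 27))))) = Mul(2820, Mul(Rational(4, 27), Add(1, Rational(8, 27)))) = Mul(2820, Mul(Rational(4, 27), Rational(35, 27))) = Mul(2820, Rational(140, 729)) = Rational(131600, 243)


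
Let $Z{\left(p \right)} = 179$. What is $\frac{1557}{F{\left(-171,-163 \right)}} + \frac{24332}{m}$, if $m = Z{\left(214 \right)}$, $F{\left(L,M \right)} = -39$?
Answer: $\frac{223415}{2327} \approx 96.01$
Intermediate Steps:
$m = 179$
$\frac{1557}{F{\left(-171,-163 \right)}} + \frac{24332}{m} = \frac{1557}{-39} + \frac{24332}{179} = 1557 \left(- \frac{1}{39}\right) + 24332 \cdot \frac{1}{179} = - \frac{519}{13} + \frac{24332}{179} = \frac{223415}{2327}$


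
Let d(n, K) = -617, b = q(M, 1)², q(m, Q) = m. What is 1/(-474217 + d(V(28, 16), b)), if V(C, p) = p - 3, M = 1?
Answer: -1/474834 ≈ -2.1060e-6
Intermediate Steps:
V(C, p) = -3 + p
b = 1 (b = 1² = 1)
1/(-474217 + d(V(28, 16), b)) = 1/(-474217 - 617) = 1/(-474834) = -1/474834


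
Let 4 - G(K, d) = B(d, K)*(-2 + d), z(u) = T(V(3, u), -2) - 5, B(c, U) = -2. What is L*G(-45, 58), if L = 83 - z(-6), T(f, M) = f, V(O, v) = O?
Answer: 9860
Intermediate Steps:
z(u) = -2 (z(u) = 3 - 5 = -2)
G(K, d) = 2*d (G(K, d) = 4 - (-2)*(-2 + d) = 4 - (4 - 2*d) = 4 + (-4 + 2*d) = 2*d)
L = 85 (L = 83 - 1*(-2) = 83 + 2 = 85)
L*G(-45, 58) = 85*(2*58) = 85*116 = 9860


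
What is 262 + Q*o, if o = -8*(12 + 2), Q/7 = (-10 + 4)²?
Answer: -27962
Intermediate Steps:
Q = 252 (Q = 7*(-10 + 4)² = 7*(-6)² = 7*36 = 252)
o = -112 (o = -8*14 = -112)
262 + Q*o = 262 + 252*(-112) = 262 - 28224 = -27962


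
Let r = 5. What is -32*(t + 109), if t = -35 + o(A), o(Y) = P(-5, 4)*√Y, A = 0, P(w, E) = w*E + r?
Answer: -2368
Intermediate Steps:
P(w, E) = 5 + E*w (P(w, E) = w*E + 5 = E*w + 5 = 5 + E*w)
o(Y) = -15*√Y (o(Y) = (5 + 4*(-5))*√Y = (5 - 20)*√Y = -15*√Y)
t = -35 (t = -35 - 15*√0 = -35 - 15*0 = -35 + 0 = -35)
-32*(t + 109) = -32*(-35 + 109) = -32*74 = -2368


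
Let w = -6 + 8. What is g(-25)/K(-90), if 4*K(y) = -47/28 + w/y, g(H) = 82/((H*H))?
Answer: -82656/267875 ≈ -0.30856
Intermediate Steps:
g(H) = 82/H² (g(H) = 82/(H²) = 82/H²)
w = 2
K(y) = -47/112 + 1/(2*y) (K(y) = (-47/28 + 2/y)/4 = -47/112 + 1/(2*y))
g(-25)/K(-90) = (82/(-25)²)/(((1/112)*(56 - 47*(-90))/(-90))) = (82*(1/625))/(((1/112)*(-1/90)*(56 + 4230))) = 82/(625*(((1/112)*(-1/90)*4286))) = 82/(625*(-2143/5040)) = (82/625)*(-5040/2143) = -82656/267875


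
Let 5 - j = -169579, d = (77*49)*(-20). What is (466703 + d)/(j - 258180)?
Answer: -391243/88596 ≈ -4.4160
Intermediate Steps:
d = -75460 (d = 3773*(-20) = -75460)
j = 169584 (j = 5 - 1*(-169579) = 5 + 169579 = 169584)
(466703 + d)/(j - 258180) = (466703 - 75460)/(169584 - 258180) = 391243/(-88596) = 391243*(-1/88596) = -391243/88596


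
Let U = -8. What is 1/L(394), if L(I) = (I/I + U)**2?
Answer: 1/49 ≈ 0.020408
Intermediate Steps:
L(I) = 49 (L(I) = (I/I - 8)**2 = (1 - 8)**2 = (-7)**2 = 49)
1/L(394) = 1/49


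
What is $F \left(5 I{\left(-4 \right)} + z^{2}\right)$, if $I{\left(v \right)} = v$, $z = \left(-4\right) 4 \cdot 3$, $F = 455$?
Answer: $1039220$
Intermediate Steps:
$z = -48$ ($z = \left(-16\right) 3 = -48$)
$F \left(5 I{\left(-4 \right)} + z^{2}\right) = 455 \left(5 \left(-4\right) + \left(-48\right)^{2}\right) = 455 \left(-20 + 2304\right) = 455 \cdot 2284 = 1039220$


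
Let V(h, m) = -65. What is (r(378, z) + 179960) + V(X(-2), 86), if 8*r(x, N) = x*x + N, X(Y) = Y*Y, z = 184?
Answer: 395557/2 ≈ 1.9778e+5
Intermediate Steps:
X(Y) = Y**2
r(x, N) = N/8 + x**2/8 (r(x, N) = (x*x + N)/8 = (x**2 + N)/8 = (N + x**2)/8 = N/8 + x**2/8)
(r(378, z) + 179960) + V(X(-2), 86) = (((1/8)*184 + (1/8)*378**2) + 179960) - 65 = ((23 + (1/8)*142884) + 179960) - 65 = ((23 + 35721/2) + 179960) - 65 = (35767/2 + 179960) - 65 = 395687/2 - 65 = 395557/2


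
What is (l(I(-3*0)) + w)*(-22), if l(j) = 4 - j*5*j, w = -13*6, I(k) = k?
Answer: 1628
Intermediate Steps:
w = -78
l(j) = 4 - 5*j**2 (l(j) = 4 - 5*j*j = 4 - 5*j**2)
(l(I(-3*0)) + w)*(-22) = ((4 - 5*(-3*0)**2) - 78)*(-22) = ((4 - 5*0**2) - 78)*(-22) = ((4 - 5*0) - 78)*(-22) = ((4 + 0) - 78)*(-22) = (4 - 78)*(-22) = -74*(-22) = 1628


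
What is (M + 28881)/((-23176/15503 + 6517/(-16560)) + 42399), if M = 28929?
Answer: 315777506400/231587167547 ≈ 1.3635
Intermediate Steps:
(M + 28881)/((-23176/15503 + 6517/(-16560)) + 42399) = (28929 + 28881)/((-23176/15503 + 6517/(-16560)) + 42399) = 57810/((-23176*1/15503 + 6517*(-1/16560)) + 42399) = 57810/((-23176/15503 - 6517/16560) + 42399) = 57810/(-484827611/256729680 + 42399) = 57810/(10884596874709/256729680) = 57810*(256729680/10884596874709) = 315777506400/231587167547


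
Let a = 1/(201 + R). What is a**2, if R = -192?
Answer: 1/81 ≈ 0.012346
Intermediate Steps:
a = 1/9 (a = 1/(201 - 192) = 1/9 ≈ 0.11111)
a**2 = (1/9)**2 = 1/81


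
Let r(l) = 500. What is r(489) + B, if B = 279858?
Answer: 280358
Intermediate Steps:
r(489) + B = 500 + 279858 = 280358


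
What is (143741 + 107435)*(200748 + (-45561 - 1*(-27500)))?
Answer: 45886589912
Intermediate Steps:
(143741 + 107435)*(200748 + (-45561 - 1*(-27500))) = 251176*(200748 + (-45561 + 27500)) = 251176*(200748 - 18061) = 251176*182687 = 45886589912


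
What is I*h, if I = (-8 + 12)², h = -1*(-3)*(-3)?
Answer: -144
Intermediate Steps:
h = -9 (h = 3*(-3) = -9)
I = 16 (I = 4² = 16)
I*h = 16*(-9) = -144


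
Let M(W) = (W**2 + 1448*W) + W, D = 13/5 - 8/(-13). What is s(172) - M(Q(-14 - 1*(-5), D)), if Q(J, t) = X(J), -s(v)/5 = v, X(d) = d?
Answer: 12100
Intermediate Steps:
D = 209/65 (D = 13*(1/5) - 8*(-1/13) = 13/5 + 8/13 = 209/65 ≈ 3.2154)
s(v) = -5*v
Q(J, t) = J
M(W) = W**2 + 1449*W
s(172) - M(Q(-14 - 1*(-5), D)) = -5*172 - (-14 - 1*(-5))*(1449 + (-14 - 1*(-5))) = -860 - (-14 + 5)*(1449 + (-14 + 5)) = -860 - (-9)*(1449 - 9) = -860 - (-9)*1440 = -860 - 1*(-12960) = -860 + 12960 = 12100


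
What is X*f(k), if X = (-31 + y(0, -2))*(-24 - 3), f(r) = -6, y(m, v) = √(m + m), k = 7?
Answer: -5022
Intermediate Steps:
y(m, v) = √2*√m (y(m, v) = √(2*m) = √2*√m)
X = 837 (X = (-31 + √2*√0)*(-24 - 3) = (-31 + √2*0)*(-27) = (-31 + 0)*(-27) = -31*(-27) = 837)
X*f(k) = 837*(-6) = -5022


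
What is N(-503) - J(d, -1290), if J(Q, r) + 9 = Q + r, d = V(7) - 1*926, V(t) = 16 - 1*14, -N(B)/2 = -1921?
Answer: 6065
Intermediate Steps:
N(B) = 3842 (N(B) = -2*(-1921) = 3842)
V(t) = 2 (V(t) = 16 - 14 = 2)
d = -924 (d = 2 - 1*926 = 2 - 926 = -924)
J(Q, r) = -9 + Q + r (J(Q, r) = -9 + (Q + r) = -9 + Q + r)
N(-503) - J(d, -1290) = 3842 - (-9 - 924 - 1290) = 3842 - 1*(-2223) = 3842 + 2223 = 6065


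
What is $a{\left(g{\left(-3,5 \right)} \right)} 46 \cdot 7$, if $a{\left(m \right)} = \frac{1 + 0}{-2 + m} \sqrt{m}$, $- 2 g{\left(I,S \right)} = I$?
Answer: $- 322 \sqrt{6} \approx -788.74$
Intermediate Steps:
$g{\left(I,S \right)} = - \frac{I}{2}$
$a{\left(m \right)} = \frac{\sqrt{m}}{-2 + m}$ ($a{\left(m \right)} = 1 \frac{1}{-2 + m} \sqrt{m} = \frac{\sqrt{m}}{-2 + m}$)
$a{\left(g{\left(-3,5 \right)} \right)} 46 \cdot 7 = \frac{\sqrt{\left(- \frac{1}{2}\right) \left(-3\right)}}{-2 - - \frac{3}{2}} \cdot 46 \cdot 7 = \frac{\sqrt{\frac{3}{2}}}{-2 + \frac{3}{2}} \cdot 46 \cdot 7 = \frac{\frac{1}{2} \sqrt{6}}{- \frac{1}{2}} \cdot 46 \cdot 7 = \frac{\sqrt{6}}{2} \left(-2\right) 46 \cdot 7 = - \sqrt{6} \cdot 46 \cdot 7 = - 46 \sqrt{6} \cdot 7 = - 322 \sqrt{6}$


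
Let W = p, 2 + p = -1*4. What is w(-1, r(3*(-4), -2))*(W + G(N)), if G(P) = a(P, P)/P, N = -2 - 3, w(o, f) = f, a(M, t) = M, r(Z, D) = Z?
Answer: 60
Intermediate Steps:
N = -5
p = -6 (p = -2 - 1*4 = -2 - 4 = -6)
G(P) = 1 (G(P) = P/P = 1)
W = -6
w(-1, r(3*(-4), -2))*(W + G(N)) = (3*(-4))*(-6 + 1) = -12*(-5) = 60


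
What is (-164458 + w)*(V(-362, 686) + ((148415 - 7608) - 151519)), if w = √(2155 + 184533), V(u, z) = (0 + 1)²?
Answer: 1761509638 - 85688*√2917 ≈ 1.7569e+9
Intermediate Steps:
V(u, z) = 1 (V(u, z) = 1² = 1)
w = 8*√2917 (w = √186688 = 8*√2917 ≈ 432.07)
(-164458 + w)*(V(-362, 686) + ((148415 - 7608) - 151519)) = (-164458 + 8*√2917)*(1 + ((148415 - 7608) - 151519)) = (-164458 + 8*√2917)*(1 + (140807 - 151519)) = (-164458 + 8*√2917)*(1 - 10712) = (-164458 + 8*√2917)*(-10711) = 1761509638 - 85688*√2917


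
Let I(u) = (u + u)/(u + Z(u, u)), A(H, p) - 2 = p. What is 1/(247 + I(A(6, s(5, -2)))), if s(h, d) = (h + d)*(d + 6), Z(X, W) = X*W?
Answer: 15/3707 ≈ 0.0040464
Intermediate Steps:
Z(X, W) = W*X
s(h, d) = (6 + d)*(d + h) (s(h, d) = (d + h)*(6 + d) = (6 + d)*(d + h))
A(H, p) = 2 + p
I(u) = 2*u/(u + u**2) (I(u) = (u + u)/(u + u*u) = (2*u)/(u + u**2) = 2*u/(u + u**2))
1/(247 + I(A(6, s(5, -2)))) = 1/(247 + 2/(1 + (2 + ((-2)**2 + 6*(-2) + 6*5 - 2*5)))) = 1/(247 + 2/(1 + (2 + (4 - 12 + 30 - 10)))) = 1/(247 + 2/(1 + (2 + 12))) = 1/(247 + 2/(1 + 14)) = 1/(247 + 2/15) = 1/(3707/15) = 15/3707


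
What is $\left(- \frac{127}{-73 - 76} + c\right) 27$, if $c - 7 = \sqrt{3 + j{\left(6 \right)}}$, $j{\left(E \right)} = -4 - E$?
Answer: $\frac{31590}{149} + 27 i \sqrt{7} \approx 212.01 + 71.435 i$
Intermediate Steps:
$c = 7 + i \sqrt{7}$ ($c = 7 + \sqrt{3 - 10} = 7 + \sqrt{-7} = 7 + i \sqrt{7} \approx 7.0 + 2.6458 i$)
$\left(- \frac{127}{-73 - 76} + c\right) 27 = \left(- \frac{127}{-73 - 76} + \left(7 + i \sqrt{7}\right)\right) 27 = \left(- \frac{127}{-149} + \left(7 + i \sqrt{7}\right)\right) 27 = \left(\left(-127\right) \left(- \frac{1}{149}\right) + \left(7 + i \sqrt{7}\right)\right) 27 = \left(\frac{127}{149} + \left(7 + i \sqrt{7}\right)\right) 27 = \left(\frac{1170}{149} + i \sqrt{7}\right) 27 = \frac{31590}{149} + 27 i \sqrt{7}$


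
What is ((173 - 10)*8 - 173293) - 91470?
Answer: -263459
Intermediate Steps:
((173 - 10)*8 - 173293) - 91470 = (163*8 - 173293) - 91470 = (1304 - 173293) - 91470 = -171989 - 91470 = -263459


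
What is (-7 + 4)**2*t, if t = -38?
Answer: -342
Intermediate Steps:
(-7 + 4)**2*t = (-7 + 4)**2*(-38) = (-3)**2*(-38) = 9*(-38) = -342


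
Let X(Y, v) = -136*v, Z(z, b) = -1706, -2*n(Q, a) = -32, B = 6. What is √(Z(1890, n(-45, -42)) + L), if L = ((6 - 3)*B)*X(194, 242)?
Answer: I*√594122 ≈ 770.79*I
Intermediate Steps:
n(Q, a) = 16 (n(Q, a) = -½*(-32) = 16)
L = -592416 (L = ((6 - 3)*6)*(-136*242) = (3*6)*(-32912) = 18*(-32912) = -592416)
√(Z(1890, n(-45, -42)) + L) = √(-1706 - 592416) = √(-594122) = I*√594122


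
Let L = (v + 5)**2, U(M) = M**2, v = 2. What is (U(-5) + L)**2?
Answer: 5476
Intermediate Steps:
L = 49 (L = (2 + 5)**2 = 7**2 = 49)
(U(-5) + L)**2 = ((-5)**2 + 49)**2 = (25 + 49)**2 = 74**2 = 5476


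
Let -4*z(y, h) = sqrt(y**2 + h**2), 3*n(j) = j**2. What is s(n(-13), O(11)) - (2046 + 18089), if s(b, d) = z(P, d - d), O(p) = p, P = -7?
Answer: -80547/4 ≈ -20137.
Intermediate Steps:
n(j) = j**2/3
z(y, h) = -sqrt(h**2 + y**2)/4 (z(y, h) = -sqrt(y**2 + h**2)/4 = -sqrt(h**2 + y**2)/4)
s(b, d) = -7/4 (s(b, d) = -sqrt((d - d)**2 + (-7)**2)/4 = -sqrt(0**2 + 49)/4 = -sqrt(0 + 49)/4 = -sqrt(49)/4 = -1/4*7 = -7/4)
s(n(-13), O(11)) - (2046 + 18089) = -7/4 - (2046 + 18089) = -7/4 - 1*20135 = -7/4 - 20135 = -80547/4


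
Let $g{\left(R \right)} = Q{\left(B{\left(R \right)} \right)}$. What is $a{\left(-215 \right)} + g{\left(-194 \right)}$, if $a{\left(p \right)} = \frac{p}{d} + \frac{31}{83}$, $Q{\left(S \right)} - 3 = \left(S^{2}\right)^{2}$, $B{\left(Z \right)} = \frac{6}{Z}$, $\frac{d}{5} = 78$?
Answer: $\frac{1617519017545}{573138565194} \approx 2.8222$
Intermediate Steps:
$d = 390$ ($d = 5 \cdot 78 = 390$)
$Q{\left(S \right)} = 3 + S^{4}$ ($Q{\left(S \right)} = 3 + \left(S^{2}\right)^{2} = 3 + S^{4}$)
$a{\left(p \right)} = \frac{31}{83} + \frac{p}{390}$ ($a{\left(p \right)} = \frac{p}{390} + \frac{31}{83} = \frac{31}{83} + \frac{p}{390}$)
$g{\left(R \right)} = 3 + \frac{1296}{R^{4}}$ ($g{\left(R \right)} = 3 + \left(\frac{6}{R}\right)^{4} = 3 + \frac{1296}{R^{4}}$)
$a{\left(-215 \right)} + g{\left(-194 \right)} = \left(\frac{31}{83} + \frac{1}{390} \left(-215\right)\right) + \left(3 + \frac{1296}{1416468496}\right) = \left(\frac{31}{83} - \frac{43}{78}\right) + \left(3 + 1296 \cdot \frac{1}{1416468496}\right) = - \frac{1151}{6474} + \left(3 + \frac{81}{88529281}\right) = - \frac{1151}{6474} + \frac{265587924}{88529281} = \frac{1617519017545}{573138565194}$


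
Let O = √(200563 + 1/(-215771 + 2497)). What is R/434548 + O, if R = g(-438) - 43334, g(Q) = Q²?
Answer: 74255/217274 + √9122768319866514/213274 ≈ 448.18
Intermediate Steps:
R = 148510 (R = (-438)² - 43334 = 191844 - 43334 = 148510)
O = √9122768319866514/213274 (O = √(200563 + 1/(-213274)) = √(200563 - 1/213274) = √(42774873261/213274) = √9122768319866514/213274 ≈ 447.84)
R/434548 + O = 148510/434548 + √9122768319866514/213274 = 148510*(1/434548) + √9122768319866514/213274 = 74255/217274 + √9122768319866514/213274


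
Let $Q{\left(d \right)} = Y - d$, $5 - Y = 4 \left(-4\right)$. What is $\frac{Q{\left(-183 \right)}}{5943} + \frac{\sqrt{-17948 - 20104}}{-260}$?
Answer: $\frac{68}{1981} - \frac{3 i \sqrt{1057}}{130} \approx 0.034326 - 0.75027 i$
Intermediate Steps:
$Y = 21$ ($Y = 5 - 4 \left(-4\right) = 5 - -16 = 5 + 16 = 21$)
$Q{\left(d \right)} = 21 - d$
$\frac{Q{\left(-183 \right)}}{5943} + \frac{\sqrt{-17948 - 20104}}{-260} = \frac{21 - -183}{5943} + \frac{\sqrt{-17948 - 20104}}{-260} = \left(21 + 183\right) \frac{1}{5943} + \sqrt{-38052} \left(- \frac{1}{260}\right) = 204 \cdot \frac{1}{5943} + 6 i \sqrt{1057} \left(- \frac{1}{260}\right) = \frac{68}{1981} - \frac{3 i \sqrt{1057}}{130}$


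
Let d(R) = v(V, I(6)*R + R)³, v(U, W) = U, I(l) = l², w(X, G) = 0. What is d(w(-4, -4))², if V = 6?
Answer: 46656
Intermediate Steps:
d(R) = 216 (d(R) = 6³ = 216)
d(w(-4, -4))² = 216² = 46656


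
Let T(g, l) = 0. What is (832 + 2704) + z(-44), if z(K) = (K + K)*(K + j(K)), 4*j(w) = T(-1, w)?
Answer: 7408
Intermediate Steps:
j(w) = 0 (j(w) = (1/4)*0 = 0)
z(K) = 2*K**2 (z(K) = (K + K)*(K + 0) = (2*K)*K = 2*K**2)
(832 + 2704) + z(-44) = (832 + 2704) + 2*(-44)**2 = 3536 + 2*1936 = 3536 + 3872 = 7408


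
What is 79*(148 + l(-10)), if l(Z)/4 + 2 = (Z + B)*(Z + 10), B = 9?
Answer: 11060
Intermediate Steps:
l(Z) = -8 + 4*(9 + Z)*(10 + Z) (l(Z) = -8 + 4*((Z + 9)*(Z + 10)) = -8 + 4*((9 + Z)*(10 + Z)) = -8 + 4*(9 + Z)*(10 + Z))
79*(148 + l(-10)) = 79*(148 + (352 + 4*(-10)**2 + 76*(-10))) = 79*(148 + (352 + 4*100 - 760)) = 79*(148 + (352 + 400 - 760)) = 79*(148 - 8) = 79*140 = 11060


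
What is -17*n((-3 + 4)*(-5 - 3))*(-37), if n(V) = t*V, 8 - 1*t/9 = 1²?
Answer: -317016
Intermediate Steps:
t = 63 (t = 72 - 9*1² = 72 - 9*1 = 72 - 9 = 63)
n(V) = 63*V
-17*n((-3 + 4)*(-5 - 3))*(-37) = -1071*(-3 + 4)*(-5 - 3)*(-37) = -1071*1*(-8)*(-37) = -1071*(-8)*(-37) = -17*(-504)*(-37) = 8568*(-37) = -317016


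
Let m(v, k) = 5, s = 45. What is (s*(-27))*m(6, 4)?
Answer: -6075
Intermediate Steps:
(s*(-27))*m(6, 4) = (45*(-27))*5 = -1215*5 = -6075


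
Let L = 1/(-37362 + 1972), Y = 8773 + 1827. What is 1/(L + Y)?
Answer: 35390/375133999 ≈ 9.4340e-5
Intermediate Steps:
Y = 10600
L = -1/35390 (L = 1/(-35390) = -1/35390 ≈ -2.8257e-5)
1/(L + Y) = 1/(-1/35390 + 10600) = 1/(375133999/35390) = 35390/375133999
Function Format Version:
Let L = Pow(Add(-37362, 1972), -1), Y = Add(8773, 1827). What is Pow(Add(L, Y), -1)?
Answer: Rational(35390, 375133999) ≈ 9.4340e-5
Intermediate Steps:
Y = 10600
L = Rational(-1, 35390) (L = Pow(-35390, -1) = Rational(-1, 35390) ≈ -2.8257e-5)
Pow(Add(L, Y), -1) = Pow(Add(Rational(-1, 35390), 10600), -1) = Pow(Rational(375133999, 35390), -1) = Rational(35390, 375133999)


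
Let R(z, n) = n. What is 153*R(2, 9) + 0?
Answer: 1377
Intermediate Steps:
153*R(2, 9) + 0 = 153*9 + 0 = 1377 + 0 = 1377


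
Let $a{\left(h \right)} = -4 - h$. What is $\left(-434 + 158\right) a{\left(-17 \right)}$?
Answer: $-3588$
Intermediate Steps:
$\left(-434 + 158\right) a{\left(-17 \right)} = \left(-434 + 158\right) \left(-4 - -17\right) = - 276 \left(-4 + 17\right) = \left(-276\right) 13 = -3588$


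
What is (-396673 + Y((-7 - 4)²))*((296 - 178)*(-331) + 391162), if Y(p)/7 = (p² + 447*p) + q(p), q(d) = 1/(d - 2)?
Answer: 29725696704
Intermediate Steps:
q(d) = 1/(-2 + d)
Y(p) = 7*p² + 7/(-2 + p) + 3129*p (Y(p) = 7*((p² + 447*p) + 1/(-2 + p)) = 7*(p² + 1/(-2 + p) + 447*p) = 7*p² + 7/(-2 + p) + 3129*p)
(-396673 + Y((-7 - 4)²))*((296 - 178)*(-331) + 391162) = (-396673 + 7*(1 + (-7 - 4)²*(-2 + (-7 - 4)²)*(447 + (-7 - 4)²))/(-2 + (-7 - 4)²))*((296 - 178)*(-331) + 391162) = (-396673 + 7*(1 + (-11)²*(-2 + (-11)²)*(447 + (-11)²))/(-2 + (-11)²))*(118*(-331) + 391162) = (-396673 + 7*(1 + 121*(-2 + 121)*(447 + 121))/(-2 + 121))*(-39058 + 391162) = (-396673 + 7*(1 + 121*119*568)/119)*352104 = (-396673 + 7*(1/119)*(1 + 8178632))*352104 = (-396673 + 7*(1/119)*8178633)*352104 = (-396673 + 8178633/17)*352104 = (1435192/17)*352104 = 29725696704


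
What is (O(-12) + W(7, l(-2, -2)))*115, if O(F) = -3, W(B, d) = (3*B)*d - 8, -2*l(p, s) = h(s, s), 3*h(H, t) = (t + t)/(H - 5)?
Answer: -1495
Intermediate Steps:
h(H, t) = 2*t/(3*(-5 + H)) (h(H, t) = ((t + t)/(H - 5))/3 = ((2*t)/(-5 + H))/3 = (2*t/(-5 + H))/3 = 2*t/(3*(-5 + H)))
l(p, s) = -s/(3*(-5 + s))
W(B, d) = -8 + 3*B*d (W(B, d) = 3*B*d - 8 = -8 + 3*B*d)
(O(-12) + W(7, l(-2, -2)))*115 = (-3 + (-8 + 3*7*(-1*(-2)/(-15 + 3*(-2)))))*115 = (-3 + (-8 + 3*7*(-1*(-2)/(-15 - 6))))*115 = (-3 + (-8 + 3*7*(-1*(-2)/(-21))))*115 = (-3 + (-8 + 3*7*(-1*(-2)*(-1/21))))*115 = (-3 + (-8 + 3*7*(-2/21)))*115 = (-3 + (-8 - 2))*115 = (-3 - 10)*115 = -13*115 = -1495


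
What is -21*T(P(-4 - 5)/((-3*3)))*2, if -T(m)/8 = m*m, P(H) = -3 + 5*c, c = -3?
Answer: 1344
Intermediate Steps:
P(H) = -18 (P(H) = -3 + 5*(-3) = -3 - 15 = -18)
T(m) = -8*m² (T(m) = -8*m*m = -8*m²)
-21*T(P(-4 - 5)/((-3*3)))*2 = -(-168)*(-18/((-3*3)))²*2 = -(-168)*(-18/(-9))²*2 = -(-168)*(-18*(-⅑))²*2 = -(-168)*2²*2 = -(-168)*4*2 = -21*(-32)*2 = 672*2 = 1344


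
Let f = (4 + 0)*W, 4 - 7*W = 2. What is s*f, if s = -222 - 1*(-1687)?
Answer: 11720/7 ≈ 1674.3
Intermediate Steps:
W = 2/7 (W = 4/7 - ⅐*2 = 4/7 - 2/7 = 2/7 ≈ 0.28571)
f = 8/7 (f = (4 + 0)*(2/7) = 4*(2/7) = 8/7 ≈ 1.1429)
s = 1465 (s = -222 + 1687 = 1465)
s*f = 1465*(8/7) = 11720/7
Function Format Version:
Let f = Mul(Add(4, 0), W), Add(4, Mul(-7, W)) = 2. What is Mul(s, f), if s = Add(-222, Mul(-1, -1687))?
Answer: Rational(11720, 7) ≈ 1674.3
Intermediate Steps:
W = Rational(2, 7) (W = Add(Rational(4, 7), Mul(Rational(-1, 7), 2)) = Add(Rational(4, 7), Rational(-2, 7)) = Rational(2, 7) ≈ 0.28571)
f = Rational(8, 7) (f = Mul(Add(4, 0), Rational(2, 7)) = Mul(4, Rational(2, 7)) = Rational(8, 7) ≈ 1.1429)
s = 1465 (s = Add(-222, 1687) = 1465)
Mul(s, f) = Mul(1465, Rational(8, 7)) = Rational(11720, 7)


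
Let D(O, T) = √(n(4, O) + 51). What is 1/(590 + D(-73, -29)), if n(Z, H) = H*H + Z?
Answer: 295/171358 - √1346/171358 ≈ 0.0015074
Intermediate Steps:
n(Z, H) = Z + H² (n(Z, H) = H² + Z = Z + H²)
D(O, T) = √(55 + O²) (D(O, T) = √((4 + O²) + 51) = √(55 + O²))
1/(590 + D(-73, -29)) = 1/(590 + √(55 + (-73)²)) = 1/(590 + √(55 + 5329)) = 1/(590 + √5384) = 1/(590 + 2*√1346)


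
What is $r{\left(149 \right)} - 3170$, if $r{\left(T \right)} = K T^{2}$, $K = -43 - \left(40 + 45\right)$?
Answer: $-2844898$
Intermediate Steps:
$K = -128$ ($K = -43 - 85 = -128$)
$r{\left(T \right)} = - 128 T^{2}$
$r{\left(149 \right)} - 3170 = - 128 \cdot 149^{2} - 3170 = \left(-128\right) 22201 - 3170 = -2841728 - 3170 = -2844898$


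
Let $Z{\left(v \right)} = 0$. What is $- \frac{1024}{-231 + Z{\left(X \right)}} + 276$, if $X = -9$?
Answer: $\frac{64780}{231} \approx 280.43$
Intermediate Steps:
$- \frac{1024}{-231 + Z{\left(X \right)}} + 276 = - \frac{1024}{-231 + 0} + 276 = - \frac{1024}{-231} + 276 = \left(-1024\right) \left(- \frac{1}{231}\right) + 276 = \frac{1024}{231} + 276 = \frac{64780}{231}$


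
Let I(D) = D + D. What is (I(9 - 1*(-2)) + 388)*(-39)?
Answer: -15990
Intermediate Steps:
I(D) = 2*D
(I(9 - 1*(-2)) + 388)*(-39) = (2*(9 - 1*(-2)) + 388)*(-39) = (2*(9 + 2) + 388)*(-39) = (2*11 + 388)*(-39) = (22 + 388)*(-39) = 410*(-39) = -15990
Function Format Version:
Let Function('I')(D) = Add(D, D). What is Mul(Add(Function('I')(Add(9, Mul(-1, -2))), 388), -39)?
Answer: -15990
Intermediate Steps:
Function('I')(D) = Mul(2, D)
Mul(Add(Function('I')(Add(9, Mul(-1, -2))), 388), -39) = Mul(Add(Mul(2, Add(9, Mul(-1, -2))), 388), -39) = Mul(Add(Mul(2, Add(9, 2)), 388), -39) = Mul(Add(Mul(2, 11), 388), -39) = Mul(Add(22, 388), -39) = Mul(410, -39) = -15990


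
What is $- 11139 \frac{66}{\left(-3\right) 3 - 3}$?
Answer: $\frac{122529}{2} \approx 61265.0$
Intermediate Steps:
$- 11139 \frac{66}{\left(-3\right) 3 - 3} = - 11139 \frac{66}{-9 - 3} = - 11139 \frac{66}{-12} = - 11139 \cdot 66 \left(- \frac{1}{12}\right) = \left(-11139\right) \left(- \frac{11}{2}\right) = \frac{122529}{2}$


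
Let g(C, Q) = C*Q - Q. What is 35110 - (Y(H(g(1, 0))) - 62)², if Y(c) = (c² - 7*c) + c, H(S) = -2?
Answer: 32994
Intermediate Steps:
g(C, Q) = -Q + C*Q
Y(c) = c² - 6*c
35110 - (Y(H(g(1, 0))) - 62)² = 35110 - (-2*(-6 - 2) - 62)² = 35110 - (-2*(-8) - 62)² = 35110 - (16 - 62)² = 35110 - 1*(-46)² = 35110 - 1*2116 = 35110 - 2116 = 32994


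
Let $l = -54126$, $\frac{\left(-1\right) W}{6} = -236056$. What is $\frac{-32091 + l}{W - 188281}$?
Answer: $- \frac{86217}{1228055} \approx -0.070206$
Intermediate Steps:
$W = 1416336$ ($W = \left(-6\right) \left(-236056\right) = 1416336$)
$\frac{-32091 + l}{W - 188281} = \frac{-32091 - 54126}{1416336 - 188281} = - \frac{86217}{1228055}$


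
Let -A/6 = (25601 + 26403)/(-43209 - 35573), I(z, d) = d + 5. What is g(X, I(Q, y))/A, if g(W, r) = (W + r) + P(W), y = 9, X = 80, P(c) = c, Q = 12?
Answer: 1142339/26002 ≈ 43.933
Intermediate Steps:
I(z, d) = 5 + d
g(W, r) = r + 2*W (g(W, r) = (W + r) + W = r + 2*W)
A = 156012/39391 (A = -6*(25601 + 26403)/(-43209 - 35573) = -312024/(-78782) = -312024*(-1)/78782 = -6*(-26002/39391) = 156012/39391 ≈ 3.9606)
g(X, I(Q, y))/A = ((5 + 9) + 2*80)/(156012/39391) = (14 + 160)*(39391/156012) = 174*(39391/156012) = 1142339/26002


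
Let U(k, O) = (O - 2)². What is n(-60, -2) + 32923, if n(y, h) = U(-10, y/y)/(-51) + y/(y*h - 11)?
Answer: 183015788/5559 ≈ 32922.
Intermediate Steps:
U(k, O) = (-2 + O)²
n(y, h) = -1/51 + y/(-11 + h*y) (n(y, h) = (-2 + y/y)²/(-51) + y/(y*h - 11) = (-2 + 1)²*(-1/51) + y/(h*y - 11) = (-1)²*(-1/51) + y/(-11 + h*y) = 1*(-1/51) + y/(-11 + h*y) = -1/51 + y/(-11 + h*y))
n(-60, -2) + 32923 = (11 + 51*(-60) - 1*(-2)*(-60))/(51*(-11 - 2*(-60))) + 32923 = (11 - 3060 - 120)/(51*(-11 + 120)) + 32923 = (1/51)*(-3169)/109 + 32923 = (1/51)*(1/109)*(-3169) + 32923 = -3169/5559 + 32923 = 183015788/5559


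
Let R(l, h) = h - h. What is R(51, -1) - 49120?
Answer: -49120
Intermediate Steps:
R(l, h) = 0
R(51, -1) - 49120 = 0 - 49120 = -49120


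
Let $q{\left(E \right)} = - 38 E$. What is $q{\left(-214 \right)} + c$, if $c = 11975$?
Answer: $20107$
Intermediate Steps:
$q{\left(-214 \right)} + c = \left(-38\right) \left(-214\right) + 11975 = 8132 + 11975 = 20107$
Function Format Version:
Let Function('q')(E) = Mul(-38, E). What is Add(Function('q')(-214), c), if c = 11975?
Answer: 20107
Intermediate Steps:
Add(Function('q')(-214), c) = Add(Mul(-38, -214), 11975) = Add(8132, 11975) = 20107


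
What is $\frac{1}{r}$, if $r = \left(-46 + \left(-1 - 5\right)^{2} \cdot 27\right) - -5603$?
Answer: $\frac{1}{6529} \approx 0.00015316$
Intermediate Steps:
$r = 6529$ ($r = \left(-46 + \left(-6\right)^{2} \cdot 27\right) + 5603 = \left(-46 + 36 \cdot 27\right) + 5603 = \left(-46 + 972\right) + 5603 = 926 + 5603 = 6529$)
$\frac{1}{r} = \frac{1}{6529}$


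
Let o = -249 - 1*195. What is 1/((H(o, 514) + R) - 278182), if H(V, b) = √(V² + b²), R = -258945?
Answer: -537127/288504952797 - 2*√115333/288504952797 ≈ -1.8641e-6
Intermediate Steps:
o = -444 (o = -249 - 195 = -444)
1/((H(o, 514) + R) - 278182) = 1/((√((-444)² + 514²) - 258945) - 278182) = 1/((√(197136 + 264196) - 258945) - 278182) = 1/((√461332 - 258945) - 278182) = 1/((2*√115333 - 258945) - 278182) = 1/((-258945 + 2*√115333) - 278182) = 1/(-537127 + 2*√115333)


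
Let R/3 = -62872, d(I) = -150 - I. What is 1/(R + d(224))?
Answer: -1/188990 ≈ -5.2913e-6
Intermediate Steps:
R = -188616 (R = 3*(-62872) = -188616)
1/(R + d(224)) = 1/(-188616 + (-150 - 1*224)) = 1/(-188616 + (-150 - 224)) = 1/(-188616 - 374) = 1/(-188990) = -1/188990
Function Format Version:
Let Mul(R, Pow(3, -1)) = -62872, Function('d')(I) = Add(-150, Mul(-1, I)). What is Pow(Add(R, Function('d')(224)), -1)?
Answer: Rational(-1, 188990) ≈ -5.2913e-6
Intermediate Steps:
R = -188616 (R = Mul(3, -62872) = -188616)
Pow(Add(R, Function('d')(224)), -1) = Pow(Add(-188616, Add(-150, Mul(-1, 224))), -1) = Pow(Add(-188616, Add(-150, -224)), -1) = Pow(Add(-188616, -374), -1) = Pow(-188990, -1) = Rational(-1, 188990)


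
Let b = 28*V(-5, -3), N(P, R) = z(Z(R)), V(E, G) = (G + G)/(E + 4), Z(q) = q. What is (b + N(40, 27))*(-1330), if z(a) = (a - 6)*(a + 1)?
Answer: -1005480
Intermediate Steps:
z(a) = (1 + a)*(-6 + a) (z(a) = (-6 + a)*(1 + a) = (1 + a)*(-6 + a))
V(E, G) = 2*G/(4 + E) (V(E, G) = (2*G)/(4 + E) = 2*G/(4 + E))
N(P, R) = -6 + R² - 5*R
b = 168 (b = 28*(2*(-3)/(4 - 5)) = 28*(2*(-3)/(-1)) = 28*(2*(-3)*(-1)) = 28*6 = 168)
(b + N(40, 27))*(-1330) = (168 + (-6 + 27² - 5*27))*(-1330) = (168 + (-6 + 729 - 135))*(-1330) = (168 + 588)*(-1330) = 756*(-1330) = -1005480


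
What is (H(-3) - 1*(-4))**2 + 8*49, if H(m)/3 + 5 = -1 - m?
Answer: 417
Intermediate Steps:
H(m) = -18 - 3*m (H(m) = -15 + 3*(-1 - m) = -15 + (-3 - 3*m) = -18 - 3*m)
(H(-3) - 1*(-4))**2 + 8*49 = ((-18 - 3*(-3)) - 1*(-4))**2 + 8*49 = ((-18 + 9) + 4)**2 + 392 = (-9 + 4)**2 + 392 = (-5)**2 + 392 = 25 + 392 = 417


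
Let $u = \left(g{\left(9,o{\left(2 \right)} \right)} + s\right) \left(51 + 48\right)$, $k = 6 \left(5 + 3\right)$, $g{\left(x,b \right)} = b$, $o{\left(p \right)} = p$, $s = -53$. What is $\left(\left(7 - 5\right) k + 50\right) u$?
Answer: $-737154$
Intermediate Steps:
$k = 48$ ($k = 6 \cdot 8 = 48$)
$u = -5049$ ($u = \left(2 - 53\right) \left(51 + 48\right) = \left(-51\right) 99 = -5049$)
$\left(\left(7 - 5\right) k + 50\right) u = \left(\left(7 - 5\right) 48 + 50\right) \left(-5049\right) = \left(2 \cdot 48 + 50\right) \left(-5049\right) = \left(96 + 50\right) \left(-5049\right) = 146 \left(-5049\right) = -737154$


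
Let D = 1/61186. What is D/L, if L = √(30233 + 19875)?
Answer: √12527/1532954044 ≈ 7.3012e-8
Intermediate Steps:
D = 1/61186 ≈ 1.6344e-5
L = 2*√12527 (L = √50108 = 2*√12527 ≈ 223.85)
D/L = 1/(61186*((2*√12527))) = (√12527/25054)/61186 = √12527/1532954044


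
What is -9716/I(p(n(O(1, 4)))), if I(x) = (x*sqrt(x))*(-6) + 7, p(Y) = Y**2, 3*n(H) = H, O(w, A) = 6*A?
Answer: 9716/3065 ≈ 3.1700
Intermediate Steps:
n(H) = H/3
I(x) = 7 - 6*x**(3/2) (I(x) = x**(3/2)*(-6) + 7 = -6*x**(3/2) + 7 = 7 - 6*x**(3/2))
-9716/I(p(n(O(1, 4)))) = -9716/(7 - 6*(((6*4)/3)**2)**(3/2)) = -9716/(7 - 6*(((1/3)*24)**2)**(3/2)) = -9716/(7 - 6*(8**2)**(3/2)) = -9716/(7 - 6*64**(3/2)) = -9716/(7 - 6*512) = -9716/(7 - 3072) = -9716/(-3065) = -9716*(-1/3065) = 9716/3065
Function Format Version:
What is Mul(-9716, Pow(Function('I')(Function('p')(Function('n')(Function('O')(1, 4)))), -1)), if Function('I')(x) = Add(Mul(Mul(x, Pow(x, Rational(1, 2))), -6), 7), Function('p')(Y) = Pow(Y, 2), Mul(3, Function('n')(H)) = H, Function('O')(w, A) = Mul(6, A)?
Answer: Rational(9716, 3065) ≈ 3.1700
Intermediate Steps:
Function('n')(H) = Mul(Rational(1, 3), H)
Function('I')(x) = Add(7, Mul(-6, Pow(x, Rational(3, 2)))) (Function('I')(x) = Add(Mul(Pow(x, Rational(3, 2)), -6), 7) = Add(Mul(-6, Pow(x, Rational(3, 2))), 7) = Add(7, Mul(-6, Pow(x, Rational(3, 2)))))
Mul(-9716, Pow(Function('I')(Function('p')(Function('n')(Function('O')(1, 4)))), -1)) = Mul(-9716, Pow(Add(7, Mul(-6, Pow(Pow(Mul(Rational(1, 3), Mul(6, 4)), 2), Rational(3, 2)))), -1)) = Mul(-9716, Pow(Add(7, Mul(-6, Pow(Pow(Mul(Rational(1, 3), 24), 2), Rational(3, 2)))), -1)) = Mul(-9716, Pow(Add(7, Mul(-6, Pow(Pow(8, 2), Rational(3, 2)))), -1)) = Mul(-9716, Pow(Add(7, Mul(-6, Pow(64, Rational(3, 2)))), -1)) = Mul(-9716, Pow(Add(7, Mul(-6, 512)), -1)) = Mul(-9716, Pow(Add(7, -3072), -1)) = Mul(-9716, Pow(-3065, -1)) = Mul(-9716, Rational(-1, 3065)) = Rational(9716, 3065)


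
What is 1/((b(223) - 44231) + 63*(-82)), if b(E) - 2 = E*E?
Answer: 1/334 ≈ 0.0029940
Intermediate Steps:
b(E) = 2 + E**2 (b(E) = 2 + E*E = 2 + E**2)
1/((b(223) - 44231) + 63*(-82)) = 1/(((2 + 223**2) - 44231) + 63*(-82)) = 1/(((2 + 49729) - 44231) - 5166) = 1/((49731 - 44231) - 5166) = 1/(5500 - 5166) = 1/334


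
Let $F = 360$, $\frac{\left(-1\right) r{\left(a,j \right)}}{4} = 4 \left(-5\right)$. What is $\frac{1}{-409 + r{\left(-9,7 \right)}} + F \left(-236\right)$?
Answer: $- \frac{27951841}{329} \approx -84960.0$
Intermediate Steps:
$r{\left(a,j \right)} = 80$ ($r{\left(a,j \right)} = - 4 \cdot 4 \left(-5\right) = \left(-4\right) \left(-20\right) = 80$)
$\frac{1}{-409 + r{\left(-9,7 \right)}} + F \left(-236\right) = \frac{1}{-409 + 80} + 360 \left(-236\right) = \frac{1}{-329} - 84960 = - \frac{1}{329} - 84960 = - \frac{27951841}{329}$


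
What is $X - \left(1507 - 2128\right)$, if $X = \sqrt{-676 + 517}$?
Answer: $621 + i \sqrt{159} \approx 621.0 + 12.61 i$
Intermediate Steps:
$X = i \sqrt{159}$ ($X = \sqrt{-159} = i \sqrt{159} \approx 12.61 i$)
$X - \left(1507 - 2128\right) = i \sqrt{159} - \left(1507 - 2128\right) = i \sqrt{159} - -621 = i \sqrt{159} + 621 = 621 + i \sqrt{159}$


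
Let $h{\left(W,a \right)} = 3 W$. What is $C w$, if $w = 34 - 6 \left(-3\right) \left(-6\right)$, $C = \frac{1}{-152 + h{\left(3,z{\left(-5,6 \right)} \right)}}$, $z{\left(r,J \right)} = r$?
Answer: $\frac{74}{143} \approx 0.51748$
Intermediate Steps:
$C = - \frac{1}{143}$ ($C = \frac{1}{-152 + 3 \cdot 3} = \frac{1}{-152 + 9} = \frac{1}{-143} = - \frac{1}{143} \approx -0.006993$)
$w = -74$ ($w = 34 - \left(-18\right) \left(-6\right) = 34 - 108 = -74$)
$C w = \left(- \frac{1}{143}\right) \left(-74\right) = \frac{74}{143}$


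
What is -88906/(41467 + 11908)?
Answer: -88906/53375 ≈ -1.6657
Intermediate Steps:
-88906/(41467 + 11908) = -88906/53375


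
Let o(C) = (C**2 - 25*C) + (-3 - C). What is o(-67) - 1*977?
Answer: 5251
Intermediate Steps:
o(C) = -3 + C**2 - 26*C
o(-67) - 1*977 = (-3 + (-67)**2 - 26*(-67)) - 1*977 = (-3 + 4489 + 1742) - 977 = 6228 - 977 = 5251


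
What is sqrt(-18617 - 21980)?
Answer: I*sqrt(40597) ≈ 201.49*I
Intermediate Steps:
sqrt(-18617 - 21980) = sqrt(-40597) = I*sqrt(40597)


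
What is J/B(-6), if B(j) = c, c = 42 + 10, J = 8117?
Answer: 8117/52 ≈ 156.10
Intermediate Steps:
c = 52
B(j) = 52
J/B(-6) = 8117/52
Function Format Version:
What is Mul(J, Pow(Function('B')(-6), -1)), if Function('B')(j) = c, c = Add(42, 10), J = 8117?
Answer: Rational(8117, 52) ≈ 156.10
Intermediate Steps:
c = 52
Function('B')(j) = 52
Mul(J, Pow(Function('B')(-6), -1)) = Mul(8117, Pow(52, -1)) = Mul(8117, Rational(1, 52)) = Rational(8117, 52)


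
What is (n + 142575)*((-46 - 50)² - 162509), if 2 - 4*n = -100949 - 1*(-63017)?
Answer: -46619007281/2 ≈ -2.3310e+10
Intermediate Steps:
n = 18967/2 (n = ½ - (-100949 - 1*(-63017))/4 = ½ - (-100949 + 63017)/4 = ½ - ¼*(-37932) = ½ + 9483 = 18967/2 ≈ 9483.5)
(n + 142575)*((-46 - 50)² - 162509) = (18967/2 + 142575)*((-46 - 50)² - 162509) = 304117*((-96)² - 162509)/2 = 304117*(9216 - 162509)/2 = (304117/2)*(-153293) = -46619007281/2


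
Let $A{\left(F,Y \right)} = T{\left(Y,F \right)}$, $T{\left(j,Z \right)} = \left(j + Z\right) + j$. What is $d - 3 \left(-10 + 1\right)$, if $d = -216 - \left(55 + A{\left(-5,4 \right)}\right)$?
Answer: $-247$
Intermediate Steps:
$T{\left(j,Z \right)} = Z + 2 j$ ($T{\left(j,Z \right)} = \left(Z + j\right) + j = Z + 2 j$)
$A{\left(F,Y \right)} = F + 2 Y$
$d = -274$ ($d = -216 - \left(50 + 8\right) = -216 - 58 = -274$)
$d - 3 \left(-10 + 1\right) = -274 - 3 \left(-10 + 1\right) = -274 - -27 = -274 + 27 = -247$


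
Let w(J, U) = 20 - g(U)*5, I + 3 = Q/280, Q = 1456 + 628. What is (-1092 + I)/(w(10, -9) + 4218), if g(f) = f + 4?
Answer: -76129/298410 ≈ -0.25512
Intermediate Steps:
g(f) = 4 + f
Q = 2084
I = 311/70 (I = -3 + 2084/280 = -3 + 2084*(1/280) = -3 + 521/70 = 311/70 ≈ 4.4429)
w(J, U) = -5*U (w(J, U) = 20 - (4 + U)*5 = 20 - (20 + 5*U) = 20 + (-20 - 5*U) = -5*U)
(-1092 + I)/(w(10, -9) + 4218) = (-1092 + 311/70)/(-5*(-9) + 4218) = -76129/(70*(45 + 4218)) = -76129/70/4263 = -76129/70*1/4263 = -76129/298410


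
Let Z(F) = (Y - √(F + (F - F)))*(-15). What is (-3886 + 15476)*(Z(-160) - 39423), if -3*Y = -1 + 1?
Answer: -456912570 + 695400*I*√10 ≈ -4.5691e+8 + 2.199e+6*I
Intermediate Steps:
Y = 0 (Y = -(-1 + 1)/3 = -⅓*0 = 0)
Z(F) = 15*√F (Z(F) = (0 - √(F + (F - F)))*(-15) = (0 - √(F + 0))*(-15) = (0 - √F)*(-15) = -√F*(-15) = 15*√F)
(-3886 + 15476)*(Z(-160) - 39423) = (-3886 + 15476)*(15*√(-160) - 39423) = 11590*(15*(4*I*√10) - 39423) = 11590*(60*I*√10 - 39423) = 11590*(-39423 + 60*I*√10) = -456912570 + 695400*I*√10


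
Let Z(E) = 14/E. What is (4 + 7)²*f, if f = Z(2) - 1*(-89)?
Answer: 11616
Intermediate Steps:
f = 96 (f = 14/2 - 1*(-89) = 14*(½) + 89 = 7 + 89 = 96)
(4 + 7)²*f = (4 + 7)²*96 = 11²*96 = 121*96 = 11616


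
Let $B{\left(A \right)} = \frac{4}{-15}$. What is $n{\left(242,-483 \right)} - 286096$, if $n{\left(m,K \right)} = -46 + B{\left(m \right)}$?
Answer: $- \frac{4292134}{15} \approx -2.8614 \cdot 10^{5}$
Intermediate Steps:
$B{\left(A \right)} = - \frac{4}{15}$ ($B{\left(A \right)} = 4 \left(- \frac{1}{15}\right) = - \frac{4}{15}$)
$n{\left(m,K \right)} = - \frac{694}{15}$ ($n{\left(m,K \right)} = -46 - \frac{4}{15} = - \frac{694}{15}$)
$n{\left(242,-483 \right)} - 286096 = - \frac{694}{15} - 286096 = - \frac{4292134}{15}$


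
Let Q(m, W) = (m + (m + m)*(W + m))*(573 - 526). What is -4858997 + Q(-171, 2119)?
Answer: -36179186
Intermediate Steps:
Q(m, W) = 47*m + 94*m*(W + m) (Q(m, W) = (m + (2*m)*(W + m))*47 = (m + 2*m*(W + m))*47 = 47*m + 94*m*(W + m))
-4858997 + Q(-171, 2119) = -4858997 + 47*(-171)*(1 + 2*2119 + 2*(-171)) = -4858997 + 47*(-171)*(1 + 4238 - 342) = -4858997 + 47*(-171)*3897 = -4858997 - 31320189 = -36179186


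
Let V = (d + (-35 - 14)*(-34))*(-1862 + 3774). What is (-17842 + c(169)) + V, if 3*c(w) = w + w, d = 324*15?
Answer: 37379948/3 ≈ 1.2460e+7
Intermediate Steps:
d = 4860
c(w) = 2*w/3 (c(w) = (w + w)/3 = (2*w)/3 = 2*w/3)
V = 12477712 (V = (4860 + (-35 - 14)*(-34))*(-1862 + 3774) = (4860 - 49*(-34))*1912 = (4860 + 1666)*1912 = 6526*1912 = 12477712)
(-17842 + c(169)) + V = (-17842 + (2/3)*169) + 12477712 = (-17842 + 338/3) + 12477712 = -53188/3 + 12477712 = 37379948/3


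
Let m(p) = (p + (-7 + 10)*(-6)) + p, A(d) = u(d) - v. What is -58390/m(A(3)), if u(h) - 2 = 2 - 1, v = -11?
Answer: -5839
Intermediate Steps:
u(h) = 3 (u(h) = 2 + (2 - 1) = 2 + 1 = 3)
A(d) = 14 (A(d) = 3 - 1*(-11) = 3 + 11 = 14)
m(p) = -18 + 2*p (m(p) = (p + 3*(-6)) + p = (p - 18) + p = (-18 + p) + p = -18 + 2*p)
-58390/m(A(3)) = -58390/(-18 + 2*14) = -58390/(-18 + 28) = -58390/10 = -58390*⅒ = -5839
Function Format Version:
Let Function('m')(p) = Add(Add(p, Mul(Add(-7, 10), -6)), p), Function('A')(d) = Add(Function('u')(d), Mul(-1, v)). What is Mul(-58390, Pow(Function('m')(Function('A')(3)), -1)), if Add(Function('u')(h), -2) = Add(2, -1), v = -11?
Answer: -5839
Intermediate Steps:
Function('u')(h) = 3 (Function('u')(h) = Add(2, Add(2, -1)) = Add(2, 1) = 3)
Function('A')(d) = 14 (Function('A')(d) = Add(3, Mul(-1, -11)) = Add(3, 11) = 14)
Function('m')(p) = Add(-18, Mul(2, p)) (Function('m')(p) = Add(Add(p, Mul(3, -6)), p) = Add(Add(p, -18), p) = Add(Add(-18, p), p) = Add(-18, Mul(2, p)))
Mul(-58390, Pow(Function('m')(Function('A')(3)), -1)) = Mul(-58390, Pow(Add(-18, Mul(2, 14)), -1)) = Mul(-58390, Pow(Add(-18, 28), -1)) = Mul(-58390, Pow(10, -1)) = Mul(-58390, Rational(1, 10)) = -5839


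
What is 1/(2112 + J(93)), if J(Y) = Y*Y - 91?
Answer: 1/10670 ≈ 9.3721e-5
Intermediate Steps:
J(Y) = -91 + Y² (J(Y) = Y² - 91 = -91 + Y²)
1/(2112 + J(93)) = 1/(2112 + (-91 + 93²)) = 1/(2112 + (-91 + 8649)) = 1/(2112 + 8558) = 1/10670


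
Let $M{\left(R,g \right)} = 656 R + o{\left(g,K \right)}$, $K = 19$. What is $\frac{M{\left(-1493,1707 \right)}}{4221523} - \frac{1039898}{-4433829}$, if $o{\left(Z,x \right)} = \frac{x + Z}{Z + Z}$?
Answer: $\frac{26986516643927}{10650263816791623} \approx 0.0025339$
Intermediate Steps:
$o{\left(Z,x \right)} = \frac{Z + x}{2 Z}$
$M{\left(R,g \right)} = 656 R + \frac{19 + g}{2 g}$ ($M{\left(R,g \right)} = 656 R + \frac{g + 19}{2 g} = 656 R + \frac{19 + g}{2 g}$)
$\frac{M{\left(-1493,1707 \right)}}{4221523} - \frac{1039898}{-4433829} = \frac{\frac{1}{2} \cdot \frac{1}{1707} \left(19 + 1707 + 1312 \left(-1493\right) 1707\right)}{4221523} - \frac{1039898}{-4433829} = \frac{1}{2} \cdot \frac{1}{1707} \left(19 + 1707 - 3343698912\right) \frac{1}{4221523} - - \frac{1039898}{4433829} = \frac{1}{2} \cdot \frac{1}{1707} \left(-3343697186\right) \frac{1}{4221523} + \frac{1039898}{4433829} = \left(- \frac{1671848593}{1707}\right) \frac{1}{4221523} + \frac{1039898}{4433829} = - \frac{1671848593}{7206139761} + \frac{1039898}{4433829} = \frac{26986516643927}{10650263816791623}$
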